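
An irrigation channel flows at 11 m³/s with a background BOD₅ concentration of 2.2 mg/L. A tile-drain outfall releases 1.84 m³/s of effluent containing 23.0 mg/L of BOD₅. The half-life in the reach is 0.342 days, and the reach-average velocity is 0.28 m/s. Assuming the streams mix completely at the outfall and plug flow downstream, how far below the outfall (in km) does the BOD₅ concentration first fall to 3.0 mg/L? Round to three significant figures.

Mass balance: C = (11.00·2.200 + 1.840·23.00) / 12.84 = 66.52/12.84 = 5.181 mg/L.
Half-life 0.342 d → k = ln 2 / 0.342 = 2.027 d⁻¹.
Set 5.181·exp(−k·t) = 3.0 → t = ln(5.181/3.0)/k = 23290 s = 6.469 h.
Distance = v·t = 0.28·23290 = 6521 m = 6.521 km.

6.52 km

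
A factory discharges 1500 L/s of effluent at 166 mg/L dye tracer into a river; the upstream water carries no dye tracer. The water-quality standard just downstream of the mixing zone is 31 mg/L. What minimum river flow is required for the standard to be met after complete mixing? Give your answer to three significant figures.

Set C_mix = 31: (Q·0 + 1500·166.0) / (Q + 1500) = 31
→ Q = 1500·(166.0 − 31)/(31 − 0) = 6532 L/s.

6530 L/s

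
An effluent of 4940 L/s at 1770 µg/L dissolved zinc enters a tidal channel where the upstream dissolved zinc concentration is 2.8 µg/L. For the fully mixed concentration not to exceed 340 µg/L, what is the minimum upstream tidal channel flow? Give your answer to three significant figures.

20900 L/s

Set C_mix = 340: (Q·2.800 + 4940·1770) / (Q + 4940) = 340
→ Q = 4940·(1770 − 340)/(340 − 2.800) = 20950 L/s.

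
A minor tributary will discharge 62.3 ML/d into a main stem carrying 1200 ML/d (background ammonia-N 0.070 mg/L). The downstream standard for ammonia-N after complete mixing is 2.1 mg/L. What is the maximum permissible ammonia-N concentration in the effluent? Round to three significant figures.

At the limit, (Qr·Cr + Qe·Cₑ)/(Qr + Qe) = 2.1:
Cₑ = (1262·2.1 − 1200·0.07000) / 62.30 = 41.20 mg/L.

41.2 mg/L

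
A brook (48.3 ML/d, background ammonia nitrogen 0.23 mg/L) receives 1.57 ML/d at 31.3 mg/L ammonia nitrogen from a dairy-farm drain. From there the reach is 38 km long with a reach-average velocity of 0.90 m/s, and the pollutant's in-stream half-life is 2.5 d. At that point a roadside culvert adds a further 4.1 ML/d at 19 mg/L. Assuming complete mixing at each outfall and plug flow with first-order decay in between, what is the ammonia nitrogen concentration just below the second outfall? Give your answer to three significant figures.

2.42 mg/L

Mixed concentration C = ΣQC/ΣQ = (48.30·0.2300 + 1.570·31.30) / 49.87 = 60.25/49.87 = 1.208 mg/L; combined flow 49.87 ML/d.
Travel time t = 38·1000 / 0.90 = 42220 s = 11.73 h.
Half-life 2.5 d → k = ln 2 / 2.5 = 0.2773 d⁻¹.
Applying C = C₀e^(−kt): 1.208 × 0.8733 = 1.055 mg/L.
Second outfall: C = (49.87·1.055 + 4.100·19.00)/53.97 = 2.418 mg/L.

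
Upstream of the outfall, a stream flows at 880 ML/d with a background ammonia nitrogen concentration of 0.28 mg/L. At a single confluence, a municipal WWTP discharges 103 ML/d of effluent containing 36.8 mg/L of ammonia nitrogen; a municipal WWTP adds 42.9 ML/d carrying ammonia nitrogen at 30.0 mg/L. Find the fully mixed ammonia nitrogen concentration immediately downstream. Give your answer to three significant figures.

After mixing, C = (880.0·0.2800 + 103.0·36.80 + 42.90·30.00) / 1026 = 5324/1026 = 5.189 mg/L.

5.19 mg/L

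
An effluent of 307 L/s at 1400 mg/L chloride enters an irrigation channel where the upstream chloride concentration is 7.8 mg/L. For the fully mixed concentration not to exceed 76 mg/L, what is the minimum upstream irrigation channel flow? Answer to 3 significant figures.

5960 L/s

Set C_mix = 76: (Q·7.800 + 307.0·1400) / (Q + 307.0) = 76
→ Q = 307.0·(1400 − 76)/(76 − 7.800) = 5960 L/s.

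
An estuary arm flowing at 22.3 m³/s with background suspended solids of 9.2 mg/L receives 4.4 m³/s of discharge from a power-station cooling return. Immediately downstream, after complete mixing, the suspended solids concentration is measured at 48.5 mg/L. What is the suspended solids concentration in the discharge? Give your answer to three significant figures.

Mass balance: 22.30·9.200 + 4.400·Cₑ = 26.70·48.50
→ Cₑ = (26.70·48.50 − 22.30·9.200) / 4.400 = 247.7 mg/L.

248 mg/L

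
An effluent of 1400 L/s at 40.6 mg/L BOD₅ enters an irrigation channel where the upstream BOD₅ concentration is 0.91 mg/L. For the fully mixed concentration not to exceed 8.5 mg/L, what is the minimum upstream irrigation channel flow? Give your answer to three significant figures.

Set C_mix = 8.5: (Q·0.9100 + 1400·40.60) / (Q + 1400) = 8.5
→ Q = 1400·(40.60 − 8.5)/(8.5 − 0.9100) = 5921 L/s.

5920 L/s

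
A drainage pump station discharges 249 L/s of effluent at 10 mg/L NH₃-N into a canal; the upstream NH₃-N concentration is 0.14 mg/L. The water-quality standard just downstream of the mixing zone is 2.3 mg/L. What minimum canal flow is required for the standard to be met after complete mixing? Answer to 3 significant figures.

888 L/s

Set C_mix = 2.3: (Q·0.1400 + 249.0·10.00) / (Q + 249.0) = 2.3
→ Q = 249.0·(10.00 − 2.3)/(2.3 − 0.1400) = 887.6 L/s.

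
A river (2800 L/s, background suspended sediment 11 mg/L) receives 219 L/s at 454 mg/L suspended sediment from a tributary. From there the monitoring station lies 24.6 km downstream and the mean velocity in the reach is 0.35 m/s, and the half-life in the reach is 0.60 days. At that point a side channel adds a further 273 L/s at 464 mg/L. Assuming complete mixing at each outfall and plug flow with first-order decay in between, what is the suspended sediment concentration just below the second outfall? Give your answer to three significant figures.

Mass balance: C = (2800·11.00 + 219.0·454.0) / 3019 = 130200/3019 = 43.14 mg/L; combined flow 3019 L/s.
Travel time t = 24.6·1000 / 0.35 = 70290 s = 19.52 h.
Half-life 0.60 d → k = ln 2 / 0.60 = 1.155 d⁻¹.
After decay, C = 43.14 × e^(−kt) = 43.14 × 0.3907 = 16.85 mg/L.
Second outfall: C = (3019·16.85 + 273.0·464.0)/3292 = 53.93 mg/L.

53.9 mg/L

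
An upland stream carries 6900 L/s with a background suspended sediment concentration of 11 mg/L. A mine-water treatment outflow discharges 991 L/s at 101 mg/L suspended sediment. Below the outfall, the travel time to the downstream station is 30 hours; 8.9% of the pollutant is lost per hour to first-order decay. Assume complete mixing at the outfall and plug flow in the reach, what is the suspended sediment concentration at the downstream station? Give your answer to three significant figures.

1.36 mg/L

Mixed concentration C = ΣQC/ΣQ = (6900·11.00 + 991.0·101.0) / 7891 = 176000/7891 = 22.30 mg/L.
8.9%/h lost → k = −ln(1 − 0.089) = 0.09321 h⁻¹.
Applying C = C₀e^(−kt): 22.30 × 0.06103 = 1.361 mg/L.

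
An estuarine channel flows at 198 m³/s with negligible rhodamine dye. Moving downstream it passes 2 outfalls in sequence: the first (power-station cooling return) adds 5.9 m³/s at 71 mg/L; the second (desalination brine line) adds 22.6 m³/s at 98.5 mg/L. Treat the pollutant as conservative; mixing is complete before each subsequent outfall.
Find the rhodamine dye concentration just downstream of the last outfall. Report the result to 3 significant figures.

11.7 mg/L

After outfall 1: Q = 198.0 + 5.900 = 203.9 m³/s; C = (198.0·0 + 5.900·71.00)/203.9 = 2.054 mg/L.
After outfall 2: Q = 203.9 + 22.60 = 226.5 m³/s; C = (203.9·2.054 + 22.60·98.50)/226.5 = 11.68 mg/L.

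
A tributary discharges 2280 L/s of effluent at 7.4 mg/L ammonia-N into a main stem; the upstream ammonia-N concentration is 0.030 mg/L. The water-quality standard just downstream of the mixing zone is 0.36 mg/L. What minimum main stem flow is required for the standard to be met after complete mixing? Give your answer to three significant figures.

Set C_mix = 0.36: (Q·0.03000 + 2280·7.400) / (Q + 2280) = 0.36
→ Q = 2280·(7.400 − 0.36)/(0.36 − 0.03000) = 48640 L/s.

48600 L/s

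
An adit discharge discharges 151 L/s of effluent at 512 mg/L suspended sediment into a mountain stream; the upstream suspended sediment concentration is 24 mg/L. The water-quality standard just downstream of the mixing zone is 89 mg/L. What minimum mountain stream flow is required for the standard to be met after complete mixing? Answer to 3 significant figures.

Set C_mix = 89: (Q·24.00 + 151.0·512.0) / (Q + 151.0) = 89
→ Q = 151.0·(512.0 − 89)/(89 − 24.00) = 982.7 L/s.

983 L/s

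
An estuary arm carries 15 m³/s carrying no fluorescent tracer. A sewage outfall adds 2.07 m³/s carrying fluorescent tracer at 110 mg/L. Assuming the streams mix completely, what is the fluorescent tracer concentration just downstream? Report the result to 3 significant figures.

Flow-weighted average: C = (15.00·0 + 2.070·110.0) / 17.07 = 227.7/17.07 = 13.34 mg/L.

13.3 mg/L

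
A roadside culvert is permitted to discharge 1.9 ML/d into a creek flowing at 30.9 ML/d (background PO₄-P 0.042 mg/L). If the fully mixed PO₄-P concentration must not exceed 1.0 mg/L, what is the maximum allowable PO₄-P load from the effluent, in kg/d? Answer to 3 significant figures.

31.5 kg/d

Mass balance at the limit: 30.90·0.04200 + 1.900·Cₑ = 32.80·1.0 → Cₑ = 16.58 mg/L.
1.900 ML/d = 0.02199 m³/s. Load = 0.02199 m³/s × 16.58 g/m³ × 86 400 s/d = 31.50 kg/d.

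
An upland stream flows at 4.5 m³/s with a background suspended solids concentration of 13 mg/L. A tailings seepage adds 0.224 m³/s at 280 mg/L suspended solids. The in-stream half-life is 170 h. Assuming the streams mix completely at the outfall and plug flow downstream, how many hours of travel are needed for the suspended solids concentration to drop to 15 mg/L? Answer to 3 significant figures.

132 h

Mass balance: C = (4.500·13.00 + 0.2240·280.0) / 4.724 = 121.2/4.724 = 25.66 mg/L.
Half-life 170 h → k = ln 2 / 170 = 0.004077 h⁻¹ = 0.09786 d⁻¹.
25.66·exp(−k·t) = 15 → t = ln(25.66/15)/k = 474000 s = 131.7 h.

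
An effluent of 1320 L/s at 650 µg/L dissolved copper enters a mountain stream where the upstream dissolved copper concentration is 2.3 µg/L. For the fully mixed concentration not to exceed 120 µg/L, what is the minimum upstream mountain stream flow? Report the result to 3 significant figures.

Set C_mix = 120: (Q·2.300 + 1320·650.0) / (Q + 1320) = 120
→ Q = 1320·(650.0 − 120)/(120 − 2.300) = 5944 L/s.

5940 L/s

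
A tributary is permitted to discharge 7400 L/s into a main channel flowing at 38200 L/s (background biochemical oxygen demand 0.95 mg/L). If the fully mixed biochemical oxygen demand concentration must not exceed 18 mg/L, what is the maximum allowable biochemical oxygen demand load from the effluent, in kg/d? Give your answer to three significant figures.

Mass balance at the limit: 38200·0.9500 + 7400·Cₑ = 45600·18 → Cₑ = 106.0 mg/L.
7400 L/s = 7.400 m³/s. Load = 7.400 m³/s × 106.0 g/m³ × 86 400 s/d = 67780 kg/d.

67800 kg/d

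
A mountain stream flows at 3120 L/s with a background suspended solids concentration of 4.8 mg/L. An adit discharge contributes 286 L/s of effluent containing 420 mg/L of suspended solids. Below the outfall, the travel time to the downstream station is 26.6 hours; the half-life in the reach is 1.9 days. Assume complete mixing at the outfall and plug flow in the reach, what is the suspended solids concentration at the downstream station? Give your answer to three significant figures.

Conservation of mass: C = (3120·4.800 + 286.0·420.0) / 3406 = 135100/3406 = 39.66 mg/L.
Half-life 1.9 d → k = ln 2 / 1.9 = 0.3648 d⁻¹.
First-order decay: C = 39.66·exp(−k·t) = 39.66·0.6674 = 26.47 mg/L.

26.5 mg/L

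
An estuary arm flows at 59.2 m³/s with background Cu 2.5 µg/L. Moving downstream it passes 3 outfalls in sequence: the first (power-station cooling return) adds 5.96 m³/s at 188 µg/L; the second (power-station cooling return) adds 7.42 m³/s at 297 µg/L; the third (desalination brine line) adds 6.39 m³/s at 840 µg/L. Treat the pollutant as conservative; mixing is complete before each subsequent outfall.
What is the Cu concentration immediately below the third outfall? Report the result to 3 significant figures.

112 µg/L

After outfall 1: Q = 59.20 + 5.960 = 65.16 m³/s; C = (59.20·2.500 + 5.960·188.0)/65.16 = 19.47 µg/L.
After outfall 2: Q = 65.16 + 7.420 = 72.58 m³/s; C = (65.16·19.47 + 7.420·297.0)/72.58 = 47.84 µg/L.
After outfall 3: Q = 72.58 + 6.390 = 78.97 m³/s; C = (72.58·47.84 + 6.390·840.0)/78.97 = 111.9 µg/L.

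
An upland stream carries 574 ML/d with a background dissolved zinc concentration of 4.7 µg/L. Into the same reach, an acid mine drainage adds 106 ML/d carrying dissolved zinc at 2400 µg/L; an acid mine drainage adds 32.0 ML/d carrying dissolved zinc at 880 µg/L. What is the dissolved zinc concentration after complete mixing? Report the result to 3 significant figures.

401 µg/L

Flow-weighted average: C = (574.0·4.700 + 106.0·2400 + 32.00·880.0) / 712.0 = 285300/712.0 = 400.6 µg/L.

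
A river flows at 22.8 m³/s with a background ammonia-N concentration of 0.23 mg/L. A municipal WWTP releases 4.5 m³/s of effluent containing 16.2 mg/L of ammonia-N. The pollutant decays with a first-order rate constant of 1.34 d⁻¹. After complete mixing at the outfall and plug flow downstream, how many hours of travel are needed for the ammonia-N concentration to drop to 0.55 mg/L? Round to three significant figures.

29.5 h

Flow-weighted average: C = (22.80·0.2300 + 4.500·16.20) / 27.30 = 78.14/27.30 = 2.862 mg/L.
2.862·exp(−k·t) = 0.55 → t = ln(2.862/0.55)/k = 106400 s = 29.54 h.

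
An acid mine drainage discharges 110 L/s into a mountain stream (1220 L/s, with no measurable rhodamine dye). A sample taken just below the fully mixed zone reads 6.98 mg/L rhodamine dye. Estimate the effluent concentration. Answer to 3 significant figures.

84.4 mg/L

Mass balance: 1220·0 + 110.0·Cₑ = 1330·6.980
→ Cₑ = (1330·6.980 − 1220·0) / 110.0 = 84.39 mg/L.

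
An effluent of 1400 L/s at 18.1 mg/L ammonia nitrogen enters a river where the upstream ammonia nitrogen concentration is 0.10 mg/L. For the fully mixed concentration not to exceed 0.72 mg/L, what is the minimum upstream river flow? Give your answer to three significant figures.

39200 L/s

Set C_mix = 0.72: (Q·0.1000 + 1400·18.10) / (Q + 1400) = 0.72
→ Q = 1400·(18.10 − 0.72)/(0.72 − 0.1000) = 39250 L/s.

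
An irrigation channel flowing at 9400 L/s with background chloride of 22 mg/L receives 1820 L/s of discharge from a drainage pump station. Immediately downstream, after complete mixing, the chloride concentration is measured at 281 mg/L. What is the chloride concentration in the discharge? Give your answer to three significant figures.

Mass balance: 9400·22.00 + 1820·Cₑ = 11220·281.0
→ Cₑ = (11220·281.0 − 9400·22.00) / 1820 = 1619 mg/L.

1620 mg/L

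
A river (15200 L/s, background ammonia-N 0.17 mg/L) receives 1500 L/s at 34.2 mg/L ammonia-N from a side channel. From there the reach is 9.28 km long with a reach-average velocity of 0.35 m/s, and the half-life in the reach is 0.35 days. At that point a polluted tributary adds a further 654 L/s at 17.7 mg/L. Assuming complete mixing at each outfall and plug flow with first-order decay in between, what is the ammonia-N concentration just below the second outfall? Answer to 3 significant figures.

Conservation of mass: C = (15200·0.1700 + 1500·34.20) / 16700 = 53880/16700 = 3.227 mg/L; combined flow 16700 L/s.
Travel time t = 9.28·1000 / 0.35 = 26510 s = 7.365 h.
Half-life 0.35 d → k = ln 2 / 0.35 = 1.980 d⁻¹.
Applying C = C₀e^(−kt): 3.227 × 0.5446 = 1.757 mg/L.
At the second outfall, C = (16700·1.757 + 654.0·17.70) / (16700 + 654.0) = 2.358 mg/L.

2.36 mg/L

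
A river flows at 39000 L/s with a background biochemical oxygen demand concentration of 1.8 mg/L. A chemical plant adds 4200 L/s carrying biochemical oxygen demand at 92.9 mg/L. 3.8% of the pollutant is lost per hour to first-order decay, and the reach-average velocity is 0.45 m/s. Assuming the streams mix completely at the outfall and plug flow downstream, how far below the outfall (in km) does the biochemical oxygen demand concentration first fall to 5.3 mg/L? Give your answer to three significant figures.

After mixing, C = (39000·1.800 + 4200·92.90) / 43200 = 460400/43200 = 10.66 mg/L.
3.8%/h lost → k = −ln(1 − 0.038) = 0.03874 h⁻¹.
Set 10.66·exp(−k·t) = 5.3 → t = ln(10.66/5.3)/k = 64910 s = 18.03 h.
Distance = v·t = 0.45·64910 = 29210 m = 29.21 km.

29.2 km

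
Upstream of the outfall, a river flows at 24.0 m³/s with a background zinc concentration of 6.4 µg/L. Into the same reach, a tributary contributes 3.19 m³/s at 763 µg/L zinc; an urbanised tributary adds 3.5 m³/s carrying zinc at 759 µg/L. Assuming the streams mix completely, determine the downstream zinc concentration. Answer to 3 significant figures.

171 µg/L

After mixing, C = (24.00·6.400 + 3.190·763.0 + 3.500·759.0) / 30.69 = 5244/30.69 = 170.9 µg/L.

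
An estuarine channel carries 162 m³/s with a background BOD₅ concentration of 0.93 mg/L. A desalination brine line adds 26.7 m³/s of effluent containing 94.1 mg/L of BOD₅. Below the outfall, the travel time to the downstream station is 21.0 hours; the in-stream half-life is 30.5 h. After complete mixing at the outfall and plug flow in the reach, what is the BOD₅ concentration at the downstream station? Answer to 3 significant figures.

8.76 mg/L

Conservation of mass: C = (162.0·0.9300 + 26.70·94.10) / 188.7 = 2663/188.7 = 14.11 mg/L.
Half-life 30.5 h → k = ln 2 / 30.5 = 0.02273 h⁻¹ = 0.5454 d⁻¹.
First-order decay: C = 14.11·exp(−k·t) = 14.11·0.6205 = 8.757 mg/L.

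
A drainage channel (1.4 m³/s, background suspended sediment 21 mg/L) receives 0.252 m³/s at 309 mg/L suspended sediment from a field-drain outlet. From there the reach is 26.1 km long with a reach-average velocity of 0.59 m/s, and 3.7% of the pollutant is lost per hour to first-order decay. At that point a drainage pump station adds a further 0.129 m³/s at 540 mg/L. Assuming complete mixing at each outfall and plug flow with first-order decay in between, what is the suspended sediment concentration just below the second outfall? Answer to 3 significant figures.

Conservation of mass: C = (1.400·21.00 + 0.2520·309.0) / 1.652 = 107.3/1.652 = 64.93 mg/L; combined flow 1.652 m³/s.
Travel time t = 26.1·1000 / 0.59 = 44240 s = 12.29 h.
3.7%/h lost → k = −ln(1 − 0.037) = 0.03770 h⁻¹.
First-order decay: C = 64.93·exp(−k·t) = 64.93·0.6292 = 40.86 mg/L.
Second outfall: C = (1.652·40.86 + 0.1290·540.0)/1.781 = 77.01 mg/L.

77.0 mg/L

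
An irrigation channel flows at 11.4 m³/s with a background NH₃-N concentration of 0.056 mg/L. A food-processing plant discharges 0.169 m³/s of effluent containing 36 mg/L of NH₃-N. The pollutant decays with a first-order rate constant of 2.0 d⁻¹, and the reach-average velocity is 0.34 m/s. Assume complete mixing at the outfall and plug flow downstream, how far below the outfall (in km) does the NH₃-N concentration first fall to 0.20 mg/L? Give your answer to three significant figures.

Flow-weighted average: C = (11.40·0.05600 + 0.1690·36.00) / 11.57 = 6.722/11.57 = 0.5811 mg/L.
Set 0.5811·exp(−k·t) = 0.20 → t = ln(0.5811/0.20)/k = 46080 s = 12.80 h.
Distance = v·t = 0.34·46080 = 15670 m = 15.67 km.

15.7 km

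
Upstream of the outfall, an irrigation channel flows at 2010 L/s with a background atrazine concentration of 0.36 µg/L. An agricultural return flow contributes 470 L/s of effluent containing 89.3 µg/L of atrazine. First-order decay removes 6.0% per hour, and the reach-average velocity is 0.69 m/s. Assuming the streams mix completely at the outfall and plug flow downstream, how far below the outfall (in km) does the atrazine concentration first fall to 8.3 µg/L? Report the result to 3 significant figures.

Mixed concentration C = ΣQC/ΣQ = (2010·0.3600 + 470.0·89.30) / 2480 = 42690/2480 = 17.22 µg/L.
6.0%/h lost → k = −ln(1 − 0.06) = 0.06188 h⁻¹.
Set 17.22·exp(−k·t) = 8.3 → t = ln(17.22/8.3)/k = 42450 s = 11.79 h.
Distance = v·t = 0.69·42450 = 29290 m = 29.29 km.

29.3 km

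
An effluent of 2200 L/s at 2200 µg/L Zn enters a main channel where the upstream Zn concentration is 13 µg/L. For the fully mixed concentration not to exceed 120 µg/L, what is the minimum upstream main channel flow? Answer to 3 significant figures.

42800 L/s

Set C_mix = 120: (Q·13.00 + 2200·2200) / (Q + 2200) = 120
→ Q = 2200·(2200 − 120)/(120 − 13.00) = 42770 L/s.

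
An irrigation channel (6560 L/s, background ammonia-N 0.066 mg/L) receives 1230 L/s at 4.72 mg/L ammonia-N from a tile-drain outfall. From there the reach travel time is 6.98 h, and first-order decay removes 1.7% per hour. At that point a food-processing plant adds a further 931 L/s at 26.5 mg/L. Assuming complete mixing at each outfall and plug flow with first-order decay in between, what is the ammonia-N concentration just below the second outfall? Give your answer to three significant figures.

3.46 mg/L

Flow-weighted average: C = (6560·0.06600 + 1230·4.720) / 7790 = 6239/7790 = 0.8008 mg/L; combined flow 7790 L/s.
1.7%/h lost → k = −ln(1 − 0.017) = 0.01715 h⁻¹.
After decay, C = 0.8008 × e^(−kt) = 0.8008 × 0.8872 = 0.7105 mg/L.
Second outfall: C = (7790·0.7105 + 931.0·26.50)/8721 = 3.464 mg/L.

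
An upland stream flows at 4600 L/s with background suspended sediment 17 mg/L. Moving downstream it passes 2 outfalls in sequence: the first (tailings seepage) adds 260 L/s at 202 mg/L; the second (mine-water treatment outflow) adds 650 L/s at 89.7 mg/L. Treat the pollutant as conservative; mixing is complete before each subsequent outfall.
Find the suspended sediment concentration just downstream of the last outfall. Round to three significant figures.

Below outfall 1: Q → 4860 L/s, C = (4600·17.00 + 260.0·202.0)/4860 = 26.90 mg/L.
Below outfall 2: Q → 5510 L/s, C = (4860·26.90 + 650.0·89.70)/5510 = 34.31 mg/L.

34.3 mg/L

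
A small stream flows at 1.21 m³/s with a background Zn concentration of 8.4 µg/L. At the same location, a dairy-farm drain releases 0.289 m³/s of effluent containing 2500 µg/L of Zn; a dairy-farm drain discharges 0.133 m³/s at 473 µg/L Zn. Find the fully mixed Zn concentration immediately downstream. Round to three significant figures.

487 µg/L

Mixed concentration C = ΣQC/ΣQ = (1.210·8.400 + 0.2890·2500 + 0.1330·473.0) / 1.632 = 795.6/1.632 = 487.5 µg/L.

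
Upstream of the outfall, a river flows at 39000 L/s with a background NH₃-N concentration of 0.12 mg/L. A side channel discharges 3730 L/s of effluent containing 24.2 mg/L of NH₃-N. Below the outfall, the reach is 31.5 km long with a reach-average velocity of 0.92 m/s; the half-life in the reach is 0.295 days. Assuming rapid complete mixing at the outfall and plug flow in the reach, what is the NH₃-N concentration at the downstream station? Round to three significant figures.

Flow-weighted average: C = (39000·0.1200 + 3730·24.20) / 42730 = 94950/42730 = 2.222 mg/L.
Travel time t = 31.5·1000 / 0.92 = 34240 s = 9.511 h.
Half-life 0.295 d → k = ln 2 / 0.295 = 2.350 d⁻¹.
Decay over the reach: 2.222·exp(−kt) = 2.222·0.3941 = 0.8757 mg/L.

0.876 mg/L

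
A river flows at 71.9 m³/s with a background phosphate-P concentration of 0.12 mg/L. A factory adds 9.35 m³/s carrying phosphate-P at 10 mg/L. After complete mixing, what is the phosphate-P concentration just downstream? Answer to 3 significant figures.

Conservation of mass: C = (71.90·0.1200 + 9.350·10.00) / 81.25 = 102.1/81.25 = 1.257 mg/L.

1.26 mg/L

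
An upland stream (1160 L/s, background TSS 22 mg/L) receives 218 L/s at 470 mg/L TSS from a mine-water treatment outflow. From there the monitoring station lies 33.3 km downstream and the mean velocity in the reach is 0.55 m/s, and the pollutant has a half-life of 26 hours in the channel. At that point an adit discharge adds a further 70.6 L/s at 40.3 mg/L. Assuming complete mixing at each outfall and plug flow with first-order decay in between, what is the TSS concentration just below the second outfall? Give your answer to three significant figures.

58.4 mg/L

Flow-weighted average: C = (1160·22.00 + 218.0·470.0) / 1378 = 128000/1378 = 92.87 mg/L; combined flow 1378 L/s.
Travel time t = 33.3·1000 / 0.55 = 60550 s = 16.82 h.
Half-life 26 h → k = ln 2 / 26 = 0.02666 h⁻¹ = 0.6398 d⁻¹.
After decay, C = 92.87 × e^(−kt) = 92.87 × 0.6387 = 59.32 mg/L.
Second outfall: C = (1378·59.32 + 70.60·40.30)/1449 = 58.39 mg/L.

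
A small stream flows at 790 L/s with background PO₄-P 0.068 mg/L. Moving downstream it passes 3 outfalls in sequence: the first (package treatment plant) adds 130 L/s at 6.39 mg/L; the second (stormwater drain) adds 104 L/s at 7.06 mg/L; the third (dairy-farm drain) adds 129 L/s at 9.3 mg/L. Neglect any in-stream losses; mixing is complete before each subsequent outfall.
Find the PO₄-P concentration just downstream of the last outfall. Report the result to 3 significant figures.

Outfall 1: combined Q = 920.0 L/s; C = (790.0·0.06800 + 130.0·6.390)/920.0 = 0.9613 mg/L.
Outfall 2: combined Q = 1024 L/s; C = (920.0·0.9613 + 104.0·7.060)/1024 = 1.581 mg/L.
Outfall 3: combined Q = 1153 L/s; C = (1024·1.581 + 129.0·9.300)/1153 = 2.444 mg/L.

2.44 mg/L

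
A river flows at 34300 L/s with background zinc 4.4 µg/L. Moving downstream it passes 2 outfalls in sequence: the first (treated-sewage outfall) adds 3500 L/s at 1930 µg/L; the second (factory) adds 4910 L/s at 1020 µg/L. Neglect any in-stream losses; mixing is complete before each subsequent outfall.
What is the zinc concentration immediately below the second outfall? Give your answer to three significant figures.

279 µg/L

After outfall 1: Q = 34300 + 3500 = 37800 L/s; C = (34300·4.400 + 3500·1930)/37800 = 182.7 µg/L.
After outfall 2: Q = 37800 + 4910 = 42710 L/s; C = (37800·182.7 + 4910·1020)/42710 = 279.0 µg/L.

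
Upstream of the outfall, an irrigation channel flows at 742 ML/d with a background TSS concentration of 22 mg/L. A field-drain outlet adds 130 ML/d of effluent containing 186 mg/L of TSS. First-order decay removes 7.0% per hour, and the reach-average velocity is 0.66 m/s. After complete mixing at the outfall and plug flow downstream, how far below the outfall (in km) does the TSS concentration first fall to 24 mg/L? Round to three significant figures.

21.6 km

After mixing, C = (742.0·22.00 + 130.0·186.0) / 872.0 = 40500/872.0 = 46.45 mg/L.
7.0%/h lost → k = −ln(1 − 0.07) = 0.07257 h⁻¹.
Set 46.45·exp(−k·t) = 24 → t = ln(46.45/24)/k = 32760 s = 9.099 h.
Distance = v·t = 0.66·32760 = 21620 m = 21.62 km.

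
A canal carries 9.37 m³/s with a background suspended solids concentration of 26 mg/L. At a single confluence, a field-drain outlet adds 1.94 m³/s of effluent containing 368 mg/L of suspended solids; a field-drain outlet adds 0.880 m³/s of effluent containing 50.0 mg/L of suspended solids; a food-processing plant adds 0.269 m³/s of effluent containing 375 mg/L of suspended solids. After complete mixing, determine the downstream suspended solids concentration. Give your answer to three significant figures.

Mixed concentration C = ΣQC/ΣQ = (9.370·26.00 + 1.940·368.0 + 0.8800·50.00 + 0.2690·375.0) / 12.46 = 1102/12.46 = 88.48 mg/L.

88.5 mg/L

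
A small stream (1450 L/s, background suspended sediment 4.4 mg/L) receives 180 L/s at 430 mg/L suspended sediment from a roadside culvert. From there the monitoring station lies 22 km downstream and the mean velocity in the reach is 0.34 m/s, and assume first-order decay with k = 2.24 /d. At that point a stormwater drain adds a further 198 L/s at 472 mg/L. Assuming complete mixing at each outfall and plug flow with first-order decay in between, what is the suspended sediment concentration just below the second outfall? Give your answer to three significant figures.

Mass balance: C = (1450·4.400 + 180.0·430.0) / 1630 = 83780/1630 = 51.40 mg/L; combined flow 1630 L/s.
Travel time t = 22·1000 / 0.34 = 64710 s = 17.97 h.
Decay over the reach: 51.40·exp(−kt) = 51.40·0.1868 = 9.603 mg/L.
Second outfall: C = (1630·9.603 + 198.0·472.0)/1828 = 59.69 mg/L.

59.7 mg/L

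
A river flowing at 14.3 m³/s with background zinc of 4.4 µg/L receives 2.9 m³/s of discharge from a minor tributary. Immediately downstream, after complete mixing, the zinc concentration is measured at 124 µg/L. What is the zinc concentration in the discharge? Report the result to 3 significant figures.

714 µg/L

Mass balance: 14.30·4.400 + 2.900·Cₑ = 17.20·124.0
→ Cₑ = (17.20·124.0 − 14.30·4.400) / 2.900 = 713.8 µg/L.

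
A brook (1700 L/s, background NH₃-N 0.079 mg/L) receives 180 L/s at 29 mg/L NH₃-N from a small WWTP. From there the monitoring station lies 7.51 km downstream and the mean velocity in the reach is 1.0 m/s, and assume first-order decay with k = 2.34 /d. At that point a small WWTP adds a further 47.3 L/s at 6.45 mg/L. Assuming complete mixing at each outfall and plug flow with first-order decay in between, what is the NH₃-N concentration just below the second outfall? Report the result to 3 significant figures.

Flow-weighted average: C = (1700·0.07900 + 180.0·29.00) / 1880 = 5354/1880 = 2.848 mg/L; combined flow 1880 L/s.
Travel time t = 7.51·1000 / 1.0 = 7510 s = 2.086 h.
Decay over the reach: 2.848·exp(−kt) = 2.848·0.8160 = 2.324 mg/L.
Second outfall: C = (1880·2.324 + 47.30·6.450)/1927 = 2.425 mg/L.

2.43 mg/L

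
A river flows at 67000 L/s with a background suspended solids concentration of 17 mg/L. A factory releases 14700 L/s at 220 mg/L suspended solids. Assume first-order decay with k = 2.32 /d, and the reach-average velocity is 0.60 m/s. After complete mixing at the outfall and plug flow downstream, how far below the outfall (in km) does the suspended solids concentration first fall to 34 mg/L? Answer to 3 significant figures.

Mass balance: C = (67000·17.00 + 14700·220.0) / 81700 = 4373000/81700 = 53.53 mg/L.
Set 53.53·exp(−k·t) = 34 → t = ln(53.53/34)/k = 16900 s = 4.694 h.
Distance = v·t = 0.60·16900 = 10140 m = 10.14 km.

10.1 km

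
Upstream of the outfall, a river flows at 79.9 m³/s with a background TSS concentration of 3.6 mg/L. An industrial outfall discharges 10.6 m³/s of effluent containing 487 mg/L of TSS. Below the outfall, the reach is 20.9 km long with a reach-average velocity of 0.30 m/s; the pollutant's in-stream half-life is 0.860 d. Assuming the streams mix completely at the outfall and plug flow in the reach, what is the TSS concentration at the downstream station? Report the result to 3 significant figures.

Mixed concentration C = ΣQC/ΣQ = (79.90·3.600 + 10.60·487.0) / 90.50 = 5450/90.50 = 60.22 mg/L.
Travel time t = 20.9·1000 / 0.30 = 69670 s = 19.35 h.
Half-life 0.860 d → k = ln 2 / 0.860 = 0.8060 d⁻¹.
Decay over the reach: 60.22·exp(−kt) = 60.22·0.5221 = 31.44 mg/L.

31.4 mg/L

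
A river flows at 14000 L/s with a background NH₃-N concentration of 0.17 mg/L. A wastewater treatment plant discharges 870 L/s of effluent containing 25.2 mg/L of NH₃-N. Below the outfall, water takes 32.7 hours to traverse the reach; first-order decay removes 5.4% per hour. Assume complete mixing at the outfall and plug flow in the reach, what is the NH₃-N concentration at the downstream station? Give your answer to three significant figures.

0.266 mg/L

Mixed concentration C = ΣQC/ΣQ = (14000·0.1700 + 870.0·25.20) / 14870 = 24300/14870 = 1.634 mg/L.
5.4%/h lost → k = −ln(1 − 0.054) = 0.05551 h⁻¹.
After decay, C = 1.634 × e^(−kt) = 1.634 × 0.1628 = 0.2661 mg/L.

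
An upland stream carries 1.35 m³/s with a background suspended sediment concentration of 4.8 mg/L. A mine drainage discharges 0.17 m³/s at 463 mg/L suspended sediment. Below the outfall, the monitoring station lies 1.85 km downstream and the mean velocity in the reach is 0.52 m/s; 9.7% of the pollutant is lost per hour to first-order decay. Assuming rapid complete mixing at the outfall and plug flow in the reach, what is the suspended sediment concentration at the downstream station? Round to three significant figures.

Conservation of mass: C = (1.350·4.800 + 0.1700·463.0) / 1.520 = 85.19/1.520 = 56.05 mg/L.
Travel time t = 1.85·1000 / 0.52 = 3558 s = 0.9882 h.
9.7%/h lost → k = −ln(1 − 0.097) = 0.1020 h⁻¹.
After decay, C = 56.05 × e^(−kt) = 56.05 × 0.9041 = 50.67 mg/L.

50.7 mg/L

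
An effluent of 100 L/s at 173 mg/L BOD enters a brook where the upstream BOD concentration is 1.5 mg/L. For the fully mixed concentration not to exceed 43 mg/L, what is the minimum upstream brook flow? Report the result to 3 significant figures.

Set C_mix = 43: (Q·1.500 + 100.0·173.0) / (Q + 100.0) = 43
→ Q = 100.0·(173.0 − 43)/(43 − 1.500) = 313.3 L/s.

313 L/s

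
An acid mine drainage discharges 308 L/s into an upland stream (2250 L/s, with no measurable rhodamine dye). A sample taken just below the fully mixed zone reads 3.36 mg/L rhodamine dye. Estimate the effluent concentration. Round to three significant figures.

Mass balance: 2250·0 + 308.0·Cₑ = 2558·3.360
→ Cₑ = (2558·3.360 − 2250·0) / 308.0 = 27.91 mg/L.

27.9 mg/L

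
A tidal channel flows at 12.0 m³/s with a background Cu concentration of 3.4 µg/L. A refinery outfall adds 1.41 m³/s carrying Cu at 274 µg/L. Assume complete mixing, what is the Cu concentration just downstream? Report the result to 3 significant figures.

31.9 µg/L

Flow-weighted average: C = (12.00·3.400 + 1.410·274.0) / 13.41 = 427.1/13.41 = 31.85 µg/L.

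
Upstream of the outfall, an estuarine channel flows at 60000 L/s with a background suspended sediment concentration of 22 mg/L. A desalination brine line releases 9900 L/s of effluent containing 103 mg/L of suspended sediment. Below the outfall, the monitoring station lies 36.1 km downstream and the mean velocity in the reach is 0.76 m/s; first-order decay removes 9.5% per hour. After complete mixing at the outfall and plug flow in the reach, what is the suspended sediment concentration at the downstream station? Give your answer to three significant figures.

Mass balance: C = (60000·22.00 + 9900·103.0) / 69900 = 2340000/69900 = 33.47 mg/L.
Travel time t = 36.1·1000 / 0.76 = 47500 s = 13.19 h.
9.5%/h lost → k = −ln(1 − 0.095) = 0.09982 h⁻¹.
After decay, C = 33.47 × e^(−kt) = 33.47 × 0.2679 = 8.968 mg/L.

8.97 mg/L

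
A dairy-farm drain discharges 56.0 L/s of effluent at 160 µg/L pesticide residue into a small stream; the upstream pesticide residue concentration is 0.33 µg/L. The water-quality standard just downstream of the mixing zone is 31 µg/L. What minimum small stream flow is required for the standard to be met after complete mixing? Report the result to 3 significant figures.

Set C_mix = 31: (Q·0.3300 + 56.00·160.0) / (Q + 56.00) = 31
→ Q = 56.00·(160.0 − 31)/(31 − 0.3300) = 235.5 L/s.

236 L/s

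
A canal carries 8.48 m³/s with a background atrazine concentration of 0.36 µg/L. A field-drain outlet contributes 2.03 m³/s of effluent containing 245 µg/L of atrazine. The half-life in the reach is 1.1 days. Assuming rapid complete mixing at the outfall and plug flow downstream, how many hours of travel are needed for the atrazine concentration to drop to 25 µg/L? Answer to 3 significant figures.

After mixing, C = (8.480·0.3600 + 2.030·245.0) / 10.51 = 500.4/10.51 = 47.61 µg/L.
Half-life 1.1 d → k = ln 2 / 1.1 = 0.6301 d⁻¹.
47.61·exp(−k·t) = 25 → t = ln(47.61/25)/k = 88330 s = 24.54 h.

24.5 h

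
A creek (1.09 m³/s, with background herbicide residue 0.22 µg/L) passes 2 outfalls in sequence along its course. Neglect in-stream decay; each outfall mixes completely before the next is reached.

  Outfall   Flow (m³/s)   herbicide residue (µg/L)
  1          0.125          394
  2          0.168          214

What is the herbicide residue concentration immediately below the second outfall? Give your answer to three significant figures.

61.8 µg/L

Below outfall 1: Q → 1.215 m³/s, C = (1.090·0.2200 + 0.1250·394.0)/1.215 = 40.73 µg/L.
Below outfall 2: Q → 1.383 m³/s, C = (1.215·40.73 + 0.1680·214.0)/1.383 = 61.78 µg/L.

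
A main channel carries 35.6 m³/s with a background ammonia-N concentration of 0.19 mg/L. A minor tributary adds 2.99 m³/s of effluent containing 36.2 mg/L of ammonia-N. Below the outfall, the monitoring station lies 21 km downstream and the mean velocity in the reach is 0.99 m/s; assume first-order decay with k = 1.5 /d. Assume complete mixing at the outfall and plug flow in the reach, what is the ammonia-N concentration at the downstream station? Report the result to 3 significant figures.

2.06 mg/L

Mass balance: C = (35.60·0.1900 + 2.990·36.20) / 38.59 = 115.0/38.59 = 2.980 mg/L.
Travel time t = 21·1000 / 0.99 = 21210 s = 5.892 h.
Applying C = C₀e^(−kt): 2.980 × 0.6919 = 2.062 mg/L.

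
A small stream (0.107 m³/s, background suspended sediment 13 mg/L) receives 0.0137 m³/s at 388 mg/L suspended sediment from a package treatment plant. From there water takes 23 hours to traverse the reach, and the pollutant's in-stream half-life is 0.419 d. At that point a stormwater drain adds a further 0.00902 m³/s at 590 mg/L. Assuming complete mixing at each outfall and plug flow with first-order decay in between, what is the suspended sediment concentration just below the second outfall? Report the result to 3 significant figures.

Mass balance: C = (0.1070·13.00 + 0.01370·388.0) / 0.1207 = 6.707/0.1207 = 55.56 mg/L; combined flow 0.1207 m³/s.
Half-life 0.419 d → k = ln 2 / 0.419 = 1.654 d⁻¹.
First-order decay: C = 55.56·exp(−k·t) = 55.56·0.2049 = 11.38 mg/L.
At the second outfall, C = (0.1207·11.38 + 0.009020·590.0) / (0.1207 + 0.009020) = 51.62 mg/L.

51.6 mg/L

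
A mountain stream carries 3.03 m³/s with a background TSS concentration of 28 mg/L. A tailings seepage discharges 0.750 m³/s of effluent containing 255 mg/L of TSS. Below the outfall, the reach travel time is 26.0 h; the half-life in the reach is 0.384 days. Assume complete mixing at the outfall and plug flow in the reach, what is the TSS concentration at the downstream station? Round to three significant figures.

10.3 mg/L

After mixing, C = (3.030·28.00 + 0.7500·255.0) / 3.780 = 276.1/3.780 = 73.04 mg/L.
Half-life 0.384 d → k = ln 2 / 0.384 = 1.805 d⁻¹.
First-order decay: C = 73.04·exp(−k·t) = 73.04·0.1415 = 10.33 mg/L.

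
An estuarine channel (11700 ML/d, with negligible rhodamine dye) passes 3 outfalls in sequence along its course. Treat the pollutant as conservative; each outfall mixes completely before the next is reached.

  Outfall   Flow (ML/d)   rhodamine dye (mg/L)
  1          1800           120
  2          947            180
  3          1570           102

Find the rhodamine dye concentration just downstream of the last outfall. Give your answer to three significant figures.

Below outfall 1: Q → 13500 ML/d, C = (11700·0 + 1800·120.0)/13500 = 16.00 mg/L.
Below outfall 2: Q → 14450 ML/d, C = (13500·16.00 + 947.0·180.0)/14450 = 26.75 mg/L.
Below outfall 3: Q → 16020 ML/d, C = (14450·26.75 + 1570·102.0)/16020 = 34.13 mg/L.

34.1 mg/L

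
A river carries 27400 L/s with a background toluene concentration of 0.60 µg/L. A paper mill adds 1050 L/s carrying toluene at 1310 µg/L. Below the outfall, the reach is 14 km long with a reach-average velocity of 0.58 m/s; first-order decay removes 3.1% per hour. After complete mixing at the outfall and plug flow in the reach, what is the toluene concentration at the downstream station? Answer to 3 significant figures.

39.6 µg/L

Conservation of mass: C = (27400·0.6000 + 1050·1310) / 28450 = 1392000/28450 = 48.93 µg/L.
Travel time t = 14·1000 / 0.58 = 24140 s = 6.705 h.
3.1%/h lost → k = −ln(1 − 0.031) = 0.03149 h⁻¹.
First-order decay: C = 48.93·exp(−k·t) = 48.93·0.8097 = 39.61 µg/L.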